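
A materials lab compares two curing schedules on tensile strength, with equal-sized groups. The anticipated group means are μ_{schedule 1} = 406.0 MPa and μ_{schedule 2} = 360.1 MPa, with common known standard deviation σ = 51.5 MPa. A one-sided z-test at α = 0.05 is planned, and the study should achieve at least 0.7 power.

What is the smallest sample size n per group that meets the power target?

n = 12 per group

Standardized effect: d = |μ_{schedule 1} − μ_{schedule 2}| / σ = |406.0 − 360.1| / 51.5 = 0.8913
Set Φ(δ − 1.645) = 0.7; then δ − 1.645 = Φ⁻¹(0.7) = 0.524, giving δ = 2.169.
δ = d·√(n/2) ⇒ n = 2(δ/d)² = 2 × (2.169 / 0.8913)² = 11.85.
Rounding up, n = 12 per group.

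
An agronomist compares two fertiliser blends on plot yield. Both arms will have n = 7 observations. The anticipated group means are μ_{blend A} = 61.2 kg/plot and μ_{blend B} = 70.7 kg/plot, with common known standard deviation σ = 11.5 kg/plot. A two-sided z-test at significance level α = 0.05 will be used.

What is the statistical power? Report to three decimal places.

Power ≈ 0.339

Standardized effect: d = |μ_{blend A} − μ_{blend B}| / σ = |61.2 − 70.7| / 11.5 = 0.8261
Noncentrality parameter: δ = d·√(n/2) = 0.8261 × √(7/2) = 1.5455
Two-sided α = 0.05 → critical value z_{0.025} = 1.960.
Power = Φ(δ − 1.960) + Φ(−δ − 1.960) = Φ(-0.414) + Φ(-3.505) = 0.3393 + 0.0002 = 0.3395.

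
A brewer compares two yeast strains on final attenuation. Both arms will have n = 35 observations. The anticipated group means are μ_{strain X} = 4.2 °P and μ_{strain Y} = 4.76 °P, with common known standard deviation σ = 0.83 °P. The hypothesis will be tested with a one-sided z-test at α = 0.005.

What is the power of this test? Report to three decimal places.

Standardized effect: d = |μ_{strain X} − μ_{strain Y}| / σ = |4.2 − 4.76| / 0.83 = 0.6747
Noncentrality parameter: δ = d·√(n/2) = 0.6747 × √(35/2) = 2.8225
One-sided α = 0.005 → critical value z_{0.005} = 2.576.
Power = Φ(δ − 2.576) = Φ(0.247) = 0.5974.

Power ≈ 0.597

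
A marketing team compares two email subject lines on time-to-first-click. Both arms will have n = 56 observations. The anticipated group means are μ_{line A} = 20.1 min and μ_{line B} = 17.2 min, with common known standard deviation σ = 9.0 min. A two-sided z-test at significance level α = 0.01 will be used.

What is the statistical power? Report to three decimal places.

Power ≈ 0.192

Standardized effect: d = |μ_{line A} − μ_{line B}| / σ = |20.1 − 17.2| / 9.0 = 0.3222
Noncentrality parameter: δ = d·√(n/2) = 0.3222 × √(56/2) = 1.7050
Two-sided α = 0.01 → critical value z_{0.005} = 2.576.
Power = Φ(δ − 2.576) + Φ(−δ − 2.576) = Φ(-0.871) + Φ(-4.281) = 0.1919 + 0.0000 = 0.1919.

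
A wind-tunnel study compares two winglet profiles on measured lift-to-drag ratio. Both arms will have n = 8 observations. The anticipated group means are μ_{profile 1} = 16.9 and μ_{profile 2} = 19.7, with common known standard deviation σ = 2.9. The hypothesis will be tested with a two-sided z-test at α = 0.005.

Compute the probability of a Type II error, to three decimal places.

Standardized effect: d = |μ_{profile 1} − μ_{profile 2}| / σ = |16.9 − 19.7| / 2.9 = 0.9655
Noncentrality parameter: δ = d·√(n/2) = 0.9655 × √(8/2) = 1.9310
Critical value for a two-sided test at α = 0.005: z_{α/2} = 2.807.
Power = Φ(δ − 2.807) + Φ(−δ − 2.807) = Φ(-0.876) + Φ(-4.738) = 0.1905 + 0.0000 = 0.1905.
Type II error: β = 1 − power = 1 − 0.1905 = 0.8095.

β ≈ 0.809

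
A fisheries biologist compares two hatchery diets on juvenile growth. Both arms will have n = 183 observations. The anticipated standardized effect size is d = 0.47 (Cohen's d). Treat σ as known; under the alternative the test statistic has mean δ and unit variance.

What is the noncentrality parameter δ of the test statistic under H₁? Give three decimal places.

δ = d·√(n/2) = 0.47 × √(183/2) = 4.4958

δ ≈ 4.496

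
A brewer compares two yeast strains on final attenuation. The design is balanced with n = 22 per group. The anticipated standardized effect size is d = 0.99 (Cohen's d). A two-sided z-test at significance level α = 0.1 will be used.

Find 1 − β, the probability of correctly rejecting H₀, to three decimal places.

Power ≈ 0.949

Noncentrality parameter: δ = d·√(n/2) = 0.99 × √(22/2) = 3.2835
Critical value for a two-sided test at α = 0.1: z_{α/2} = 1.645.
Power = Φ(δ − 1.645) + Φ(−δ − 1.645) = Φ(1.639) + Φ(-4.928) = 0.9494 + 0.0000 = 0.9494.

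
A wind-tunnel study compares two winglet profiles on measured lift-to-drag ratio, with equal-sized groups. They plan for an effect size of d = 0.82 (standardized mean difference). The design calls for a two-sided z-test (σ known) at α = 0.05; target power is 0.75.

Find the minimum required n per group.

Set Φ(δ − 1.960) = 0.75; then δ − 1.960 = Φ⁻¹(0.75) = 0.674, giving δ = 2.634.
(Ignoring the negligible lower-tail rejection probability gives the usual closed-form inversion.)
δ = d·√(n/2) ⇒ n = 2(δ/d)² = 2 × (2.634 / 0.82)² = 20.64.
Round up to the next whole unit.

n = 21 per group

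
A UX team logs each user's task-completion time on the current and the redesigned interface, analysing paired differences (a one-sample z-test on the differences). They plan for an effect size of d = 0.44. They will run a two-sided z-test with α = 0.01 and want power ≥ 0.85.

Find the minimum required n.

n = 68

For power 0.85 need Φ(δ − z_{0.005}) = 0.85, so δ = z_{0.005} + z_{0.15} = 2.576 + 1.036 = 3.612.
(The Φ(−δ − z_{α/2}) term is vanishingly small for δ > 0 and is dropped in the standard sample-size formula.)
δ = d·√n ⇒ n = (δ/d)² = (3.612 / 0.44)² = 67.40.
Round up to the next whole unit.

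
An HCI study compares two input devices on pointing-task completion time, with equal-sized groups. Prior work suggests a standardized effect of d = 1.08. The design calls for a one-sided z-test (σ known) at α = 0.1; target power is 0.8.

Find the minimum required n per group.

n = 8 per group

For power 0.8 need Φ(δ − z_{0.1}) = 0.8, so δ = z_{0.1} + z_{0.20} = 1.282 + 0.842 = 2.123.
δ = d·√(n/2) ⇒ n = 2(δ/d)² = 2 × (2.123 / 1.08)² = 7.73.
Rounding up, n = 8 per group.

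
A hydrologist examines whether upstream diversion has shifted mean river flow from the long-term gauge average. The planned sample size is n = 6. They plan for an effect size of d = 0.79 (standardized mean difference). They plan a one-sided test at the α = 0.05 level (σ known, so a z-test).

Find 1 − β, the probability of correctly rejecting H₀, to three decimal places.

Power ≈ 0.614

Noncentrality parameter: δ = d·√n = 0.79 × √6 = 1.9351
Critical value for a one-sided test at α = 0.05: z_α = 1.645.
Power = P(Z > 1.645 − δ) = Φ(0.290) = 0.6142.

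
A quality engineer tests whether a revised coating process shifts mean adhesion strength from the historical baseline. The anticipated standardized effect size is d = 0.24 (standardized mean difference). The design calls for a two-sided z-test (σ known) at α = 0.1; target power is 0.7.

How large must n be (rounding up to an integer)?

Set Φ(δ − 1.645) = 0.7; then δ − 1.645 = Φ⁻¹(0.7) = 0.524, giving δ = 2.169.
(For δ > 0 the lower-tail rejection region contributes negligibly to power, so the one-term inversion is standard.)
δ = d·√n ⇒ n = (δ/d)² = (2.169 / 0.24)² = 81.70.
Round up to the next whole unit.

n = 82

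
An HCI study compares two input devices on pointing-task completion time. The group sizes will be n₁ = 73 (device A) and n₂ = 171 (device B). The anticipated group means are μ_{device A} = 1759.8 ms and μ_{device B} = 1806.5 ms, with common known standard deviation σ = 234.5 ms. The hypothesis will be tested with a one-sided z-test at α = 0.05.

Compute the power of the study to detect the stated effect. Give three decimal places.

Standardized effect: d = |μ_{device A} − μ_{device B}| / σ = |1759.8 − 1806.5| / 234.5 = 0.1991
Noncentrality parameter: δ = d / √(1/n₁ + 1/n₂) = 0.1991 / √(1/73 + 1/171) = 1.4244
Critical value for a one-sided test at α = 0.05: z_α = 1.645.
Power = Φ(δ − 1.645) = Φ(-0.220) = 0.4128.

Power ≈ 0.413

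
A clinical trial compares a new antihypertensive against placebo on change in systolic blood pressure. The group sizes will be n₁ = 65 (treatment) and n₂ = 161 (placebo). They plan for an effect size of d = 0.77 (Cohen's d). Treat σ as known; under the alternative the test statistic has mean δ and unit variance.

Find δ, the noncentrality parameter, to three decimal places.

δ ≈ 5.240

The noncentrality parameter scales effect size by the design's sample-size factor: δ = d / √(1/n₁ + 1/n₂) = 0.77 / √(1/65 + 1/161) = 5.2397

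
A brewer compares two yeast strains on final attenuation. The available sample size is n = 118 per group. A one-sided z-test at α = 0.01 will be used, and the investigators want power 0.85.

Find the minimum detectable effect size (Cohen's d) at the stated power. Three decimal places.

Need Φ(δ − 2.326) = 0.85, so δ = 2.326 + 1.036 = 3.363.
δ = d·√(n/2) ⇒ d = δ/√(n/2) = 3.363/√(118/2) = 0.4378.

d ≈ 0.438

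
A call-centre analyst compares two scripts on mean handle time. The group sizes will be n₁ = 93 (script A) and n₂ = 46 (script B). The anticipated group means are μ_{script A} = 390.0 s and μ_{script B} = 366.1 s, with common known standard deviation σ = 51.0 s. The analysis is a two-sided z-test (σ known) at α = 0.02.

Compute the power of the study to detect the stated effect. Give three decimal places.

Standardized effect: d = |μ_{script A} − μ_{script B}| / σ = |390.0 − 366.1| / 51.0 = 0.4686
Noncentrality parameter: δ = d / √(1/n₁ + 1/n₂) = 0.4686 / √(1/93 + 1/46) = 2.5998
Two-sided α = 0.02 → critical value z_{0.01} = 2.326.
Power = Φ(δ − 2.326) + Φ(−δ − 2.326) = Φ(0.273) + Φ(-4.926) = 0.6077 + 0.0000 = 0.6077.

Power ≈ 0.608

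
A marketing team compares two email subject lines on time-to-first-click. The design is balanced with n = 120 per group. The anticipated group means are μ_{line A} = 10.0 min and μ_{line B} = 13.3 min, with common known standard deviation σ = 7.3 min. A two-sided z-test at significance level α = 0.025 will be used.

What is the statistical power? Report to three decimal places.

Power ≈ 0.896

Standardized effect: d = |μ_{line A} − μ_{line B}| / σ = |10.0 − 13.3| / 7.3 = 0.4521
Noncentrality parameter: δ = d·√(n/2) = 0.4521 × √(120/2) = 3.5016
Two-sided α = 0.025 → critical value z_{0.0125} = 2.241.
Power = Φ(δ − 2.241) + Φ(−δ − 2.241) = Φ(1.260) + Φ(-5.743) = 0.8962 + 0.0000 = 0.8962.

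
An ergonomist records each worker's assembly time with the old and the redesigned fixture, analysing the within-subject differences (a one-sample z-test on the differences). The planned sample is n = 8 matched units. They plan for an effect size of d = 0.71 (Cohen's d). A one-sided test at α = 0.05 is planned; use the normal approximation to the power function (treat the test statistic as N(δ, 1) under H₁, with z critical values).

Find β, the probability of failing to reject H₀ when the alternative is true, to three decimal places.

Noncentrality parameter: δ = d·√n = 0.71 × √8 = 2.0082
Critical value for a one-sided test at α = 0.05: z_α = 1.645.
Power = Φ(δ − 1.645) = Φ(0.363) = 0.6418.
Type II error: β = 1 − power = 1 − 0.6418 = 0.3582.

β ≈ 0.358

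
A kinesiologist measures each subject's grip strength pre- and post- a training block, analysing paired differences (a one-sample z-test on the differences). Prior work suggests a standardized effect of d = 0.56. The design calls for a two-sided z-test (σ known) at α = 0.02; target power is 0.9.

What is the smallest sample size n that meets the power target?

n = 42

Set Φ(δ − 2.326) = 0.9; then δ − 2.326 = Φ⁻¹(0.9) = 1.282, giving δ = 3.608.
(For δ > 0 the lower-tail rejection region contributes negligibly to power, so the one-term inversion is standard.)
δ = d·√n ⇒ n = (δ/d)² = (3.608 / 0.56)² = 41.51.
Rounding up, n = 42.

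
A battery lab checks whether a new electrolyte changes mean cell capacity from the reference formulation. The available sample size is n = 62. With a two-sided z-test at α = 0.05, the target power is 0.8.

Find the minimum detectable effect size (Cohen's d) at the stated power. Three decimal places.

d ≈ 0.356

Required noncentrality: δ = z_{0.025} + z_{0.20} = 1.960 + 0.842 = 2.802.
(Lower-tail contribution to power is negligible for δ > 0.)
δ = d·√n ⇒ d = δ/√n = 2.802/√62 = 0.3558.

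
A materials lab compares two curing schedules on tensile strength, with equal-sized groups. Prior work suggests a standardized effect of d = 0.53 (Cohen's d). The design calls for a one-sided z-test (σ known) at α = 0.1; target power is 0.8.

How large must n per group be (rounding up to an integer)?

n = 33 per group

Set Φ(δ − 1.282) = 0.8; then δ − 1.282 = Φ⁻¹(0.8) = 0.842, giving δ = 2.123.
δ = d·√(n/2) ⇒ n = 2(δ/d)² = 2 × (2.123 / 0.53)² = 32.10.
Round up to the next whole unit.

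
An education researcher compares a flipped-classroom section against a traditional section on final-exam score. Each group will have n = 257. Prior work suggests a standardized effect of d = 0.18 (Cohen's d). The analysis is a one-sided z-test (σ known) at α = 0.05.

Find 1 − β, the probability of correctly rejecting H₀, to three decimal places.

Power ≈ 0.654

Noncentrality parameter: δ = d·√(n/2) = 0.18 × √(257/2) = 2.0404
One-sided α = 0.05 → critical value z_{0.05} = 1.645.
Power = P(Z > 1.645 − δ) = Φ(0.396) = 0.6538.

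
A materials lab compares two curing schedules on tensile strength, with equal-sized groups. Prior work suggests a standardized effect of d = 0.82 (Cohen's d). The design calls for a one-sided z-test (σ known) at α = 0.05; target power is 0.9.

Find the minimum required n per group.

Set Φ(δ − 1.645) = 0.9; then δ − 1.645 = Φ⁻¹(0.9) = 1.282, giving δ = 2.926.
δ = d·√(n/2) ⇒ n = 2(δ/d)² = 2 × (2.926 / 0.82)² = 25.47.
Rounding up, n = 26 per group.

n = 26 per group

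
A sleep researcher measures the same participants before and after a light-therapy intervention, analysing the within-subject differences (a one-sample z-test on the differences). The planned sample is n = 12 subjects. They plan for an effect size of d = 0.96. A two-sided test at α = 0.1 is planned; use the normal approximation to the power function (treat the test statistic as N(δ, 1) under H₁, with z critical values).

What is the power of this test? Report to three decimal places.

Noncentrality parameter: δ = d·√n = 0.96 × √12 = 3.3255
Critical value for a two-sided test at α = 0.1: z_{α/2} = 1.645.
Power = Φ(δ − 1.645) + Φ(−δ − 1.645) = Φ(1.681) + Φ(-4.970) = 0.9536 + 0.0000 = 0.9536.

Power ≈ 0.954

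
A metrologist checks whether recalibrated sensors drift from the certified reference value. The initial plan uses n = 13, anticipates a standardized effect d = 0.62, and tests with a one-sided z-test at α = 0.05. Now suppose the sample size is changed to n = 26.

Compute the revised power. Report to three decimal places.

With n = 26: δ = d·√n = 0.62 × √26 = 3.1614. Critical value z_{0.05} = 1.645.
Revised power = Φ(δ − 1.645) = Φ(1.517) = 0.9353.

Power ≈ 0.935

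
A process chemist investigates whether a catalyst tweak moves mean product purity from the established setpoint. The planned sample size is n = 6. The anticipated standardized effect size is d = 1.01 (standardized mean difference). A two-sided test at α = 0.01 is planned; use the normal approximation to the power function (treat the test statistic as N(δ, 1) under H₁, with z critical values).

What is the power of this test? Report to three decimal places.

Noncentrality parameter: δ = d·√n = 1.01 × √6 = 2.4740
Critical value for a two-sided test at α = 0.01: z_{α/2} = 2.576.
Power = Φ(δ − 2.576) + Φ(−δ − 2.576) = Φ(-0.102) + Φ(-5.050) = 0.4594 + 0.0000 = 0.4594.

Power ≈ 0.459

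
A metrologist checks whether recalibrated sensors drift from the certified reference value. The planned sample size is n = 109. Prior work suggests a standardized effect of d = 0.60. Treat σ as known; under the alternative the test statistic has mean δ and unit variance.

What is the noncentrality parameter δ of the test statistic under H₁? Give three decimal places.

δ ≈ 6.264

δ = d·√n = 0.60 × √109 = 6.2642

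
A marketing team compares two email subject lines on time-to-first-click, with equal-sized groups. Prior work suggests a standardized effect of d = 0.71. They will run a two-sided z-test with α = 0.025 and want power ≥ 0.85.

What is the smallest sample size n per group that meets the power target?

n = 43 per group

For power 0.85 need Φ(δ − z_{0.0125}) = 0.85, so δ = z_{0.0125} + z_{0.15} = 2.241 + 1.036 = 3.278.
(Ignoring the negligible lower-tail rejection probability gives the usual closed-form inversion.)
δ = d·√(n/2) ⇒ n = 2(δ/d)² = 2 × (3.278 / 0.71)² = 42.63.
Rounding up, n = 43 per group.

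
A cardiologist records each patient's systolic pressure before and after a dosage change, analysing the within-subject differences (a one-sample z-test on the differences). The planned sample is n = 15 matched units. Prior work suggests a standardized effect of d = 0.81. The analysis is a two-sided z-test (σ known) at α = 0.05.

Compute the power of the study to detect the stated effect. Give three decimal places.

Noncentrality parameter: λ = d·√n = 0.81 × √15 = 3.1371
Two-sided α = 0.05 → critical value z_{0.025} = 1.960.
Power = Φ(λ − 1.960) + Φ(−λ − 1.960) = Φ(1.177) + Φ(-5.097) = 0.8804 + 0.0000 = 0.8804.

Power ≈ 0.880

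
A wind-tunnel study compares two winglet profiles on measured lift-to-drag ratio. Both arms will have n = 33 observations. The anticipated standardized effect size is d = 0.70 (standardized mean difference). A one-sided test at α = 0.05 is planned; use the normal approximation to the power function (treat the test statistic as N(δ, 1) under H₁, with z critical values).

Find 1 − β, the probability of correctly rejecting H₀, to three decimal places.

Power ≈ 0.885

Noncentrality parameter: δ = d·√(n/2) = 0.70 × √(33/2) = 2.8434
One-sided α = 0.05 → critical value z_{0.05} = 1.645.
Power = Φ(δ − 1.645) = Φ(1.199) = 0.8847.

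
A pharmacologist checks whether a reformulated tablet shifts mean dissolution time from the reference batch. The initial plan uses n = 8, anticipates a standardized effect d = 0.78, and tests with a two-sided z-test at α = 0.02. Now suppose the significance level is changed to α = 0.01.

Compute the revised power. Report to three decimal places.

Power ≈ 0.356

δ = d·√n = 0.78 × √8 = 2.2062 (unchanged). New critical value: z_{0.005} = 2.576.
Revised power = Φ(δ − 2.576) + Φ(−δ − 2.576) = Φ(-0.370) + Φ(-4.782) = 0.3558 + 0.0000 = 0.3558.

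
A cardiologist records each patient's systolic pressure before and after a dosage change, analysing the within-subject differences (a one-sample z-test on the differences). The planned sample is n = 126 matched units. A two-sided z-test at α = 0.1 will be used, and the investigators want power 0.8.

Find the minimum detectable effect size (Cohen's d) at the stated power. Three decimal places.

Required noncentrality: δ = z_{0.05} + z_{0.20} = 1.645 + 0.842 = 2.486.
(Lower-tail contribution to power is negligible for δ > 0.)
δ = d·√n ⇒ d = δ/√n = 2.486/√126 = 0.2215.

d ≈ 0.222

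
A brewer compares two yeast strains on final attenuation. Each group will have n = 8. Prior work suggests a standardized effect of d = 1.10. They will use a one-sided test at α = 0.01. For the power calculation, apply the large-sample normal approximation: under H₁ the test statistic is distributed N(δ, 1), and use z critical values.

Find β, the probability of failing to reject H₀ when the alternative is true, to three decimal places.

β ≈ 0.550

Noncentrality parameter: δ = d·√(n/2) = 1.10 × √(8/2) = 2.2000
Critical value for a one-sided test at α = 0.01: z_α = 2.326.
Power = Φ(δ − 2.326) = Φ(-0.126) = 0.4497.
Type II error: β = 1 − power = 1 − 0.4497 = 0.5503.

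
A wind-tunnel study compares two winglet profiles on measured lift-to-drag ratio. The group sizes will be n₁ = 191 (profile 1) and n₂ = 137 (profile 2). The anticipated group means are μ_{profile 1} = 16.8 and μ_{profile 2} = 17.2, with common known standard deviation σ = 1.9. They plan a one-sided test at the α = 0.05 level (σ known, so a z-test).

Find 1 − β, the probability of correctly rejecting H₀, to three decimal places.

Standardized effect: d = |μ_{profile 1} − μ_{profile 2}| / σ = |16.8 − 17.2| / 1.9 = 0.2105
Noncentrality parameter: δ = d / √(1/n₁ + 1/n₂) = 0.2105 / √(1/191 + 1/137) = 1.8804
One-sided α = 0.05 → critical value z_{0.05} = 1.645.
Power = Φ(δ − 1.645) = Φ(0.236) = 0.5931.

Power ≈ 0.593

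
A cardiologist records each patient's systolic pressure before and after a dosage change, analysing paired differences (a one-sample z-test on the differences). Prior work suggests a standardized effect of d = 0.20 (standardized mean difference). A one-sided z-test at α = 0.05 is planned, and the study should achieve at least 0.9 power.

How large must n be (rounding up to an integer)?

n = 215

Set Φ(δ − 1.645) = 0.9; then δ − 1.645 = Φ⁻¹(0.9) = 1.282, giving δ = 2.926.
δ = d·√n ⇒ n = (δ/d)² = (2.926 / 0.20)² = 214.10.
Round up to the next whole unit.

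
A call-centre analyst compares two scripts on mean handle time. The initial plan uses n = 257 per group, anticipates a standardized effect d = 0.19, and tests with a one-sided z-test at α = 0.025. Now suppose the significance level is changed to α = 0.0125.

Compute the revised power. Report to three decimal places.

δ = d·√(n/2) = 0.19 × √(257/2) = 2.1538 (unchanged). New critical value: z_{0.0125} = 2.241.
Revised power = P(Z > 2.241 − δ) = Φ(-0.088) = 0.4651.

Power ≈ 0.465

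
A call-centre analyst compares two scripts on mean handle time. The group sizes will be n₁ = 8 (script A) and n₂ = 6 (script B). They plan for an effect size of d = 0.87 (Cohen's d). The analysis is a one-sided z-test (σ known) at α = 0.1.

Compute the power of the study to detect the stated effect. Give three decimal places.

Power ≈ 0.629

Noncentrality parameter: δ = d / √(1/n₁ + 1/n₂) = 0.87 / √(1/8 + 1/6) = 1.6109
One-sided α = 0.1 → critical value z_{0.1} = 1.282.
Power = Φ(δ − 1.282) = Φ(0.329) = 0.6291.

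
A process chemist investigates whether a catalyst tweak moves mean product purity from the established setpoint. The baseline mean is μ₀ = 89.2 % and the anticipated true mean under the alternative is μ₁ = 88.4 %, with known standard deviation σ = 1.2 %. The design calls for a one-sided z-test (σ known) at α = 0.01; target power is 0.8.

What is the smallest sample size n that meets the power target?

Standardized effect: d = |μ₁ − μ₀| / σ = |88.4 − 89.2| / 1.2 = 0.6667
For power 0.8 need Φ(δ − z_{0.01}) = 0.8, so δ = z_{0.01} + z_{0.20} = 2.326 + 0.842 = 3.168.
δ = d·√n ⇒ n = (δ/d)² = (3.168 / 0.6667)² = 22.58.
Round up to the next whole unit.

n = 23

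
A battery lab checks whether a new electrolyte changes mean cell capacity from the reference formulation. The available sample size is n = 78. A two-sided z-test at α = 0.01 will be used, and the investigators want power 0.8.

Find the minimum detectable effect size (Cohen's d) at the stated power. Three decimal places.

Need Φ(δ − 2.576) = 0.8, so δ = 2.576 + 0.842 = 3.417.
(Lower-tail contribution to power is negligible for δ > 0.)
δ = d·√n ⇒ d = δ/√n = 3.417/√78 = 0.3870.

d ≈ 0.387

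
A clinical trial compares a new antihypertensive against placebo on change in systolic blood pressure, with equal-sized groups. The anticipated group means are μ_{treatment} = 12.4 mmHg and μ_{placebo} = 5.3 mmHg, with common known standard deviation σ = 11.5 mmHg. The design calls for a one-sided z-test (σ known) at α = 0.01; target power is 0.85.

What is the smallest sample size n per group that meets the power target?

Standardized effect: d = |μ_{treatment} − μ_{placebo}| / σ = |12.4 − 5.3| / 11.5 = 0.6174
For power 0.85 need Φ(δ − z_{0.01}) = 0.85, so δ = z_{0.01} + z_{0.15} = 2.326 + 1.036 = 3.363.
δ = d·√(n/2) ⇒ n = 2(δ/d)² = 2 × (3.363 / 0.6174)² = 59.33.
Round up to the next whole unit.

n = 60 per group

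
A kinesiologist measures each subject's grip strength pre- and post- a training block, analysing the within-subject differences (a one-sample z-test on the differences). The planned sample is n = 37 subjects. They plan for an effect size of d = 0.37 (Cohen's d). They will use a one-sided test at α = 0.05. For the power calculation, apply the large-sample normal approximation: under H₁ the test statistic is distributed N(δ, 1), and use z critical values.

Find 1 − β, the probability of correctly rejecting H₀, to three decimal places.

Noncentrality parameter: δ = d·√n = 0.37 × √37 = 2.2506
One-sided α = 0.05 → critical value z_{0.05} = 1.645.
Power = P(Z > 1.645 − δ) = Φ(0.606) = 0.7277.

Power ≈ 0.728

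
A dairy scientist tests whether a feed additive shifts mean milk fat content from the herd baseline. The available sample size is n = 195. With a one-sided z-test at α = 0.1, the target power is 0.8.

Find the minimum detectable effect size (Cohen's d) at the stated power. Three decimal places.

d ≈ 0.152

Required noncentrality: δ = z_{0.1} + z_{0.20} = 1.282 + 0.842 = 2.123.
δ = d·√n ⇒ d = δ/√n = 2.123/√195 = 0.1520.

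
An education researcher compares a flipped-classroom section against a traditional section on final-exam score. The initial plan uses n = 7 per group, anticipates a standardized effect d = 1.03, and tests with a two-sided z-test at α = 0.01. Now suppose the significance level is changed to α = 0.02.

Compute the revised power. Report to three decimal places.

Power ≈ 0.345

δ = d·√(n/2) = 1.03 × √(7/2) = 1.9270 (unchanged). New critical value: z_{0.01} = 2.326.
Revised power = Φ(δ − 2.326) + Φ(−δ − 2.326) = Φ(-0.399) + Φ(-4.253) = 0.3448 + 0.0000 = 0.3448.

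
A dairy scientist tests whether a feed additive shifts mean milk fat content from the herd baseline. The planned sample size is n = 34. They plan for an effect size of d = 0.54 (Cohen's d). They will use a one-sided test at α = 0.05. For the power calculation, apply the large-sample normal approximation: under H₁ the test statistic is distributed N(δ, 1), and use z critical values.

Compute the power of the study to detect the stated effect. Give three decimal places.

Noncentrality parameter: δ = d·√n = 0.54 × √34 = 3.1487
One-sided α = 0.05 → critical value z_{0.05} = 1.645.
Power = P(Z > 1.645 − δ) = Φ(1.504) = 0.9337.

Power ≈ 0.934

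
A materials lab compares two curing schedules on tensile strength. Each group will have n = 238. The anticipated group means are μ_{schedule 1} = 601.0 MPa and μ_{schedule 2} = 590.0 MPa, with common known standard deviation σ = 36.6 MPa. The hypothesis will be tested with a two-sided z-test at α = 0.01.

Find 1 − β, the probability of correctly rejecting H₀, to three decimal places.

Power ≈ 0.759

Standardized effect: d = |μ_{schedule 1} − μ_{schedule 2}| / σ = |601.0 − 590.0| / 36.6 = 0.3005
Noncentrality parameter: δ = d·√(n/2) = 0.3005 × √(238/2) = 3.2786
Critical value for a two-sided test at α = 0.01: z_{α/2} = 2.576.
Power = Φ(δ − 2.576) + Φ(−δ − 2.576) = Φ(0.703) + Φ(-5.854) = 0.7589 + 0.0000 = 0.7589.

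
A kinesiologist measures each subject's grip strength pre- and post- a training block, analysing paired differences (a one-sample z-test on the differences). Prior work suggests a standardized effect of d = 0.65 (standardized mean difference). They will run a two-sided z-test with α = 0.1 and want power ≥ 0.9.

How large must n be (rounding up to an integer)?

For power 0.9 need Φ(δ − z_{0.05}) = 0.9, so δ = z_{0.05} + z_{0.10} = 1.645 + 1.282 = 2.926.
(The Φ(−δ − z_{α/2}) term is vanishingly small for δ > 0 and is dropped in the standard sample-size formula.)
δ = d·√n ⇒ n = (δ/d)² = (2.926 / 0.65)² = 20.27.
Rounding up, n = 21.

n = 21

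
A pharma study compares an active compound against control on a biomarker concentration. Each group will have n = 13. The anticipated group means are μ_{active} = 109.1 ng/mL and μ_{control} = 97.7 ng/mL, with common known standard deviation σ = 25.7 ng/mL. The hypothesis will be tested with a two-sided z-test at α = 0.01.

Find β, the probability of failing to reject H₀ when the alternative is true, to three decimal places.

Standardized effect: d = |μ_{active} − μ_{control}| / σ = |109.1 − 97.7| / 25.7 = 0.4436
Noncentrality parameter: δ = d·√(n/2) = 0.4436 × √(13/2) = 1.1309
Two-sided α = 0.01 → critical value z_{0.005} = 2.576.
Power = Φ(δ − 2.576) + Φ(−δ − 2.576) = Φ(-1.445) + Φ(-3.707) = 0.0742 + 0.0001 = 0.0743.
Type II error: β = 1 − power = 1 − 0.0743 = 0.9257.

β ≈ 0.926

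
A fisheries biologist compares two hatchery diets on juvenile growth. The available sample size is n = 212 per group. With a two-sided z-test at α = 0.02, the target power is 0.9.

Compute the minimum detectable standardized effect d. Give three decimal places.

d ≈ 0.350

Required noncentrality: δ = z_{0.01} + z_{0.10} = 2.326 + 1.282 = 3.608.
(Lower-tail contribution to power is negligible for δ > 0.)
δ = d·√(n/2) ⇒ d = δ/√(n/2) = 3.608/√(212/2) = 0.3504.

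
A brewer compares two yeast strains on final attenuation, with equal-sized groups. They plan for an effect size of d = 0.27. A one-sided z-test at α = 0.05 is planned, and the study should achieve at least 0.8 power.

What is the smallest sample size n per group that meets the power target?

n = 170 per group

For power 0.8 need Φ(δ − z_{0.05}) = 0.8, so δ = z_{0.05} + z_{0.20} = 1.645 + 0.842 = 2.486.
δ = d·√(n/2) ⇒ n = 2(δ/d)² = 2 × (2.486 / 0.27)² = 169.62.
Rounding up, n = 170 per group.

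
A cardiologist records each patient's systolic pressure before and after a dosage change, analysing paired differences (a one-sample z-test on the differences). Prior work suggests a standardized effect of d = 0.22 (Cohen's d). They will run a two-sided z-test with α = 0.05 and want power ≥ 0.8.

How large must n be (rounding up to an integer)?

For power 0.8 need Φ(δ − z_{0.025}) = 0.8, so δ = z_{0.025} + z_{0.20} = 1.960 + 0.842 = 2.802.
(The Φ(−δ − z_{α/2}) term is vanishingly small for δ > 0 and is dropped in the standard sample-size formula.)
δ = d·√n ⇒ n = (δ/d)² = (2.802 / 0.22)² = 162.17.
Rounding up, n = 163.

n = 163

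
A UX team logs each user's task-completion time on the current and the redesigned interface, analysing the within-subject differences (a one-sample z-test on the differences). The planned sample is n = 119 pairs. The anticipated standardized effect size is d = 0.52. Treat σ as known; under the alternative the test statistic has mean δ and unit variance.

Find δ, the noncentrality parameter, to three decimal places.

δ ≈ 5.673

δ = d·√n = 0.52 × √119 = 5.6725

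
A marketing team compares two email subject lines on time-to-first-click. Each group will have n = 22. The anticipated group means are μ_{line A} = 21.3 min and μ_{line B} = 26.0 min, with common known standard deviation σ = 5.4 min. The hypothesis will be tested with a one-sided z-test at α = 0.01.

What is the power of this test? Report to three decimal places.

Standardized effect: d = |μ_{line A} − μ_{line B}| / σ = |21.3 − 26.0| / 5.4 = 0.8704
Noncentrality parameter: δ = d·√(n/2) = 0.8704 × √(22/2) = 2.8867
Critical value for a one-sided test at α = 0.01: z_α = 2.326.
Power = Φ(δ − 2.326) = Φ(0.560) = 0.7124.

Power ≈ 0.712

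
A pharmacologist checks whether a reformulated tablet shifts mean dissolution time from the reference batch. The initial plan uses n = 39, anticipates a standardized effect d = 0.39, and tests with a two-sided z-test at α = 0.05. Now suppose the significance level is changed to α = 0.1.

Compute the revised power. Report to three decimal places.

Power ≈ 0.785

δ = d·√n = 0.39 × √39 = 2.4355 (unchanged). New critical value: z_{0.05} = 1.645.
Revised power = Φ(δ − 1.645) + Φ(−δ − 1.645) = Φ(0.791) + Φ(-4.080) = 0.7854 + 0.0000 = 0.7855.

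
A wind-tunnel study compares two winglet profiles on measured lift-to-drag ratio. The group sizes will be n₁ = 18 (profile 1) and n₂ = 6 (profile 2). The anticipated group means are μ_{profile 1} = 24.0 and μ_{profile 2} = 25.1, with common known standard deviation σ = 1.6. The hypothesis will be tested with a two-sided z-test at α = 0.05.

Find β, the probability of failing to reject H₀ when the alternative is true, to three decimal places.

β ≈ 0.692

Standardized effect: d = |μ_{profile 1} − μ_{profile 2}| / σ = |24.0 − 25.1| / 1.6 = 0.6875
Noncentrality parameter: δ = d / √(1/n₁ + 1/n₂) = 0.6875 / √(1/18 + 1/6) = 1.4584
Two-sided α = 0.05 → critical value z_{0.025} = 1.960.
Power = Φ(δ − 1.960) + Φ(−δ − 1.960) = Φ(-0.502) + Φ(-3.418) = 0.3080 + 0.0003 = 0.3083.
Type II error: β = 1 − power = 1 − 0.3083 = 0.6917.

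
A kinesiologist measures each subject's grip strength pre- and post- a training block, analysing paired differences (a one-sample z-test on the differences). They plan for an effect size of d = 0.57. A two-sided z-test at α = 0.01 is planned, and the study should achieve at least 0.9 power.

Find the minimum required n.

n = 46

Set Φ(δ − 2.576) = 0.9; then δ − 2.576 = Φ⁻¹(0.9) = 1.282, giving δ = 3.857.
(For δ > 0 the lower-tail rejection region contributes negligibly to power, so the one-term inversion is standard.)
δ = d·√n ⇒ n = (δ/d)² = (3.857 / 0.57)² = 45.80.
Rounding up, n = 46.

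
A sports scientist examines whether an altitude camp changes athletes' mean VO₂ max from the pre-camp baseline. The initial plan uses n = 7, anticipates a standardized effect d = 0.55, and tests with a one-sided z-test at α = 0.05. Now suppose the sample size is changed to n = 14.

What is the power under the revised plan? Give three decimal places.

With n = 14: δ = d·√n = 0.55 × √14 = 2.0579. Critical value z_{0.05} = 1.645.
Revised power = Φ(δ − 1.645) = Φ(0.413) = 0.6602.

Power ≈ 0.660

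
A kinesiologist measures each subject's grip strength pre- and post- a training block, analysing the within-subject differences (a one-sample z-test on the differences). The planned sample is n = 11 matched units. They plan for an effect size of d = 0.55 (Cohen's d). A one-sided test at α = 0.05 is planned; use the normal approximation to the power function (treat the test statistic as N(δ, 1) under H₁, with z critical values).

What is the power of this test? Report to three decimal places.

Power ≈ 0.571

Noncentrality parameter: δ = d·√n = 0.55 × √11 = 1.8241
Critical value for a one-sided test at α = 0.05: z_α = 1.645.
Power = Φ(δ − 1.645) = Φ(0.179) = 0.5711.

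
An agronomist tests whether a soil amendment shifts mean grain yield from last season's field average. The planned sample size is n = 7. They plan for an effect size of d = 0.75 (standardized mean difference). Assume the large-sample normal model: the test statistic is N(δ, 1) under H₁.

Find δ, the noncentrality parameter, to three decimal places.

The noncentrality parameter scales effect size by the design's sample-size factor: δ = d·√n = 0.75 × √7 = 1.9843

δ ≈ 1.984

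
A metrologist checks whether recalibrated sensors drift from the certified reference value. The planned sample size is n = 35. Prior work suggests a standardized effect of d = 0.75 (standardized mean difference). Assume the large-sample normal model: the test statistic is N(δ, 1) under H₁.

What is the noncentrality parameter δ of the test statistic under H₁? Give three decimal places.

δ ≈ 4.437

δ = d·√n = 0.75 × √35 = 4.4371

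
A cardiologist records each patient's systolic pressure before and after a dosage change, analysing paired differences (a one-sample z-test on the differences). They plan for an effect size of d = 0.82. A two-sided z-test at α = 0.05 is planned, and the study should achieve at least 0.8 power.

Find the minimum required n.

n = 12

Set Φ(δ − 1.960) = 0.8; then δ − 1.960 = Φ⁻¹(0.8) = 0.842, giving δ = 2.802.
(The Φ(−δ − z_{α/2}) term is vanishingly small for δ > 0 and is dropped in the standard sample-size formula.)
δ = d·√n ⇒ n = (δ/d)² = (2.802 / 0.82)² = 11.67.
Rounding up, n = 12.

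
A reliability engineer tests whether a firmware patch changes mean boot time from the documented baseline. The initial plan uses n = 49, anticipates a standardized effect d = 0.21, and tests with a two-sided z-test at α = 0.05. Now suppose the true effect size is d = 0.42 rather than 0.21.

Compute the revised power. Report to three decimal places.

Power ≈ 0.836

With d = 0.42: δ = d·√n = 0.42 × √49 = 2.9400. Critical value z_{0.025} = 1.960.
Revised power = Φ(δ − 1.960) + Φ(−δ − 1.960) = Φ(0.980) + Φ(-4.900) = 0.8365 + 0.0000 = 0.8365.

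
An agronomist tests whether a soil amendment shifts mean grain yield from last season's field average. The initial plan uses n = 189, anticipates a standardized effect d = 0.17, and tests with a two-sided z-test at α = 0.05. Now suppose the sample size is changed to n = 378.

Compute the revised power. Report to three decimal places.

With n = 378: δ = d·√n = 0.17 × √378 = 3.3052. Critical value z_{0.025} = 1.960.
Revised power = Φ(δ − 1.960) + Φ(−δ − 1.960) = Φ(1.345) + Φ(-5.265) = 0.9107 + 0.0000 = 0.9107.

Power ≈ 0.911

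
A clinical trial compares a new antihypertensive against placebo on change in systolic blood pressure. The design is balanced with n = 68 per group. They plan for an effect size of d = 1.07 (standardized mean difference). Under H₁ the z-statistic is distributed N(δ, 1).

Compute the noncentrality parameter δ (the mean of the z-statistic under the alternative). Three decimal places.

δ ≈ 6.239

δ = d·√(n/2) = 1.07 × √(68/2) = 6.2391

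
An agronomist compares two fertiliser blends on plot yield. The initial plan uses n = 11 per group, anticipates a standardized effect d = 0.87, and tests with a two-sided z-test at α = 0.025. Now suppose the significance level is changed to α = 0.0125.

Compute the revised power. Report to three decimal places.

Power ≈ 0.324

δ = d·√(n/2) = 0.87 × √(11/2) = 2.0403 (unchanged). New critical value: z_{0.0063} = 2.498.
Revised power = Φ(δ − 2.498) + Φ(−δ − 2.498) = Φ(-0.457) + Φ(-4.538) = 0.3237 + 0.0000 = 0.3237.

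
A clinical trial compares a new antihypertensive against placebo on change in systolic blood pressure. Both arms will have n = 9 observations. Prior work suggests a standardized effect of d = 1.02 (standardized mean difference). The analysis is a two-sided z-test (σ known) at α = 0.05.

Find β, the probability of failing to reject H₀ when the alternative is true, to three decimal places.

β ≈ 0.419

Noncentrality parameter: δ = d·√(n/2) = 1.02 × √(9/2) = 2.1637
Two-sided α = 0.05 → critical value z_{0.025} = 1.960.
Power = Φ(δ − 1.960) + Φ(−δ − 1.960) = Φ(0.204) + Φ(-4.124) = 0.5807 + 0.0000 = 0.5808.
Type II error: β = 1 − power = 1 − 0.5808 = 0.4192.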